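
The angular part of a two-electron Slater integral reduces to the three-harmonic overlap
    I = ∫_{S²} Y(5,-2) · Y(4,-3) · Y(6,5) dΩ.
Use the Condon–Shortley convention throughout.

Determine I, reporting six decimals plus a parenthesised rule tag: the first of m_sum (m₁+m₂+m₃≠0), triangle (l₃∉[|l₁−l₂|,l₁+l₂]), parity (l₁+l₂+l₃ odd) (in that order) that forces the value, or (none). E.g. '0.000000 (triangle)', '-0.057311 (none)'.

0.000000 (parity)

Σlᵢ=15 odd — θ-integrand is odd under cosθ→−cosθ; I=0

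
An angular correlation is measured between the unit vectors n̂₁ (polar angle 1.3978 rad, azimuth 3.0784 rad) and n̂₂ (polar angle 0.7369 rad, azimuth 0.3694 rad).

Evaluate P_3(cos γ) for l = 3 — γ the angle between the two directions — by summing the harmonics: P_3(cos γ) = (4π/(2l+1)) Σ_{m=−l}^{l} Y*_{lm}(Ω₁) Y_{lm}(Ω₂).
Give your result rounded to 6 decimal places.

0.444849

Expand P_3 via completeness: Σ_{m} conj(Y_{3,m}) at Ω₁ times Y_{3,m} at Ω₂ —
  [-3]  conj(Y_{3,-3})(Ω₁) = (-0.391673, 0.075155) ; Y_{3,-3}(Ω₂) = (0.056503, -0.113303) ; Δ = (-0.013615, 0.048624)
  [-2]  conj(Y_{3,-2})(Ω₁) = (0.169345, -0.021517) ; Y_{3,-2}(Ω₂) = (0.252663, -0.230149) ; Δ = (0.037835, -0.044411)
  [-1]  conj(Y_{3,-1})(Ω₁) = (0.270650, -0.017126) ; Y_{3,-1}(Ω₂) = (0.352822, -0.136603) ; Δ = (0.093152, -0.043014)
  [+0]  conj(Y_{3,0})(Ω₁) = (-0.183193, -0.000000) ; Y_{3,0}(Ω₂) = (-0.071270, 0.000000) ; Δ = (0.013056, 0.000000)
  [+1]  conj(Y_{3,1})(Ω₁) = (-0.270650, -0.017126) ; Y_{3,1}(Ω₂) = (-0.352822, -0.136603) ; Δ = (0.093152, 0.043014)
  [+2]  conj(Y_{3,2})(Ω₁) = (0.169345, 0.021517) ; Y_{3,2}(Ω₂) = (0.252663, 0.230149) ; Δ = (0.037835, 0.044411)
  [+3]  conj(Y_{3,3})(Ω₁) = (0.391673, 0.075155) ; Y_{3,3}(Ω₂) = (-0.056503, -0.113303) ; Δ = (-0.013615, -0.048624)
Total Σ_m = (0.247800, 0.000000). Multiply by 1.795196: (0.444849, 0.000000). P_3(cos γ) = 0.444849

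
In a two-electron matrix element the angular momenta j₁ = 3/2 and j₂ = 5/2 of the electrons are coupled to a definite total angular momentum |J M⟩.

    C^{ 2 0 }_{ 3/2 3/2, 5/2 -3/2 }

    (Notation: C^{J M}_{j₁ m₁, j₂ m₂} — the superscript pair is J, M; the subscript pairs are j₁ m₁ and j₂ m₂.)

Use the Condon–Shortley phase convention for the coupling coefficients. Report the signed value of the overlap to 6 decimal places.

√[5·2!1!3!/7! · 3!0!1!4!2!2!] = √(48/7)
  +(−1)^0/∏(0,2,0,1,1,2)! = 1/4  (running 1/4)
⟨..|..⟩ = √(48/7)·(1/4) = +0.654654

+0.654654  (= +√(3/7))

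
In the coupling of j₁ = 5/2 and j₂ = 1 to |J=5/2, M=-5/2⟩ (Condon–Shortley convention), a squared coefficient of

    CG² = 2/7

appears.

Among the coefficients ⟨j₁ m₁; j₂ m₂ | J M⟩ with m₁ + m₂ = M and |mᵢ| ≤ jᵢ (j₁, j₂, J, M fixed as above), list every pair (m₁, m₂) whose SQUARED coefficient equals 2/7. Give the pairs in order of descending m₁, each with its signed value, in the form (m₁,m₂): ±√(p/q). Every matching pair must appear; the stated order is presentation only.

(-3/2,-1): +√(2/7)

Admissible pairs with m₁+m₂ = M = -5/2: (-5/2,0), (-3/2,-1)
  (m₁,m₂)=(-3/2,-1): CG² = 2/7, CG = +√(2/7)   ← matches the target
  (m₁,m₂)=(-5/2,0): CG² = 5/7, CG = −√(5/7)
Pairs with CG² = 2/7: (-3/2,-1): +√(2/7)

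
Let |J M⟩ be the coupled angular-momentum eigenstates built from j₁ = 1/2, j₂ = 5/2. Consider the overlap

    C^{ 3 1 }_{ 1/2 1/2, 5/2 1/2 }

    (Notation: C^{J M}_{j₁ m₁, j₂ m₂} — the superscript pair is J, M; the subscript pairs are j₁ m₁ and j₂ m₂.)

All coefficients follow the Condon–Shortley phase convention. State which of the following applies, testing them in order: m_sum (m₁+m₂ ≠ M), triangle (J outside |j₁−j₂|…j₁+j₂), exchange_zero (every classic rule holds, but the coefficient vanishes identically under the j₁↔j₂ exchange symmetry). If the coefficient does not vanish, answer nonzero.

m-sum: m₁+m₂ = 1/2+1/2 = 1, M = 1  ✓
triangle: |j₁−j₂| = 2 ≤ J = 3 ≤ j₁+j₂ = 3  ✓
exchange: j₁≠j₂ or m₁≠m₂ — the exchange symmetry imposes no constraint here
value check: CG = +√(2/3) = +0.816497 ≠ 0

nonzero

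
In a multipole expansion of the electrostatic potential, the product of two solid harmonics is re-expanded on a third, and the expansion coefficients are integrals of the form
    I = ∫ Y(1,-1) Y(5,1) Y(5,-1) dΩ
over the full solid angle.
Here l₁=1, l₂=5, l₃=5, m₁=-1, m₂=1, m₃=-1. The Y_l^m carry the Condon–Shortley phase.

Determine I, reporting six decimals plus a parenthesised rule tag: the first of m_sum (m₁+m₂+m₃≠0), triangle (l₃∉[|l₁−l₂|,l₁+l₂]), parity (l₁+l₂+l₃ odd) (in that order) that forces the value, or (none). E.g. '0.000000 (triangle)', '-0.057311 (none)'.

-1 + 1 − 1 = -1 ≠ 0: azimuthal integral kills it; I = 0

0.000000 (m_sum)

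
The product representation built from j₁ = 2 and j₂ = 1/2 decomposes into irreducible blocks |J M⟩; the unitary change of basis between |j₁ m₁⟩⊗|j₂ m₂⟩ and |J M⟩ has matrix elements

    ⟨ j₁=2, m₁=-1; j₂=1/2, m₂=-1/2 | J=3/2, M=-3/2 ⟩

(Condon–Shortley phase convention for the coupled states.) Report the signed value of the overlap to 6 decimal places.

j₁+j₂−J=1  J+j₁−j₂=3  J−j₁+j₂=0  j₁+j₂+J+1=5
(j₁±m₁, j₂±m₂, J±M) = (1,3,0,1,0,3)
P² = 36/5
sum k=0..0:
  [0] +1/6 = 1/6
S = 1/6
C² = P²·S² = 1/5 ; C = +0.447214

+√(1/5) = +0.447214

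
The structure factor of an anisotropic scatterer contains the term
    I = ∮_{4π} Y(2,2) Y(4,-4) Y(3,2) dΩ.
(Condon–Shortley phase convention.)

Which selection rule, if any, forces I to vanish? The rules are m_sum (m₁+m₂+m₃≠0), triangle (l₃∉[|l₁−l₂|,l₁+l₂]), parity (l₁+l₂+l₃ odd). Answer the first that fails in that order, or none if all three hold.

parity

m₁+m₂+m₃ = 2 − 4 + 2 = 0  ✓
triangle: |2−4|=2 ≤ l₃=3 ≤ 2+4=6  ✓
parity: l₁+l₂+l₃ = 9 is odd  ✗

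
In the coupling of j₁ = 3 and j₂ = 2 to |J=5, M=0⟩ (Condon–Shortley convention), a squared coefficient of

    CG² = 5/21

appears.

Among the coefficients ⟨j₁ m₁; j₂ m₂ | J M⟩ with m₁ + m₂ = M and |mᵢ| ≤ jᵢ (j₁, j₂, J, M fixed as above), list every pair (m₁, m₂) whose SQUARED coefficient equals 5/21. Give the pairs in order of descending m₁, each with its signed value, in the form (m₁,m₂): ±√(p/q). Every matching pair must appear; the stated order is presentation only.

Admissible pairs with m₁+m₂ = M = 0: (-2,2), (-1,1), (0,0), (1,-1), (2,-2)
  (m₁,m₂)=(2,-2): CG² = 1/42, CG = +√(1/42)
  (m₁,m₂)=(1,-1): CG² = 5/21, CG = +√(5/21)   ← matches the target
  (m₁,m₂)=(0,0): CG² = 10/21, CG = +√(10/21)
  (m₁,m₂)=(-1,1): CG² = 5/21, CG = +√(5/21)   ← matches the target
  (m₁,m₂)=(-2,2): CG² = 1/42, CG = +√(1/42)
Pairs with CG² = 5/21: (1,-1): +√(5/21); (-1,1): +√(5/21)

(1,-1): +√(5/21); (-1,1): +√(5/21)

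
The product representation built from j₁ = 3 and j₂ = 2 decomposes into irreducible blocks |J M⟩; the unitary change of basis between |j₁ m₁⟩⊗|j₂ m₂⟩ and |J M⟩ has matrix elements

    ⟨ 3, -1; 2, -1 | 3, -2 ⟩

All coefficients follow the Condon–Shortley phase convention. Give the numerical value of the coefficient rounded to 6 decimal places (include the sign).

-0.500000  (= −√(1/4))

triangle: 2!·4!·2!/9! = 96/362880
(j±m)!: 2!·4!·1!·3!·1!·5! = 34560
prefactor² = (2J+1)·Δ·N² = 64
  k=0: +1/(0!·2!·4!·1!·0!·1!) = 1/48
  k=1: −1/(1!·1!·3!·0!·1!·2!) = -1/12
Σ = -1/16  ⇒  CG² = 64·(-1/16)² = 1/4
CG = −√(1/4) = -0.500000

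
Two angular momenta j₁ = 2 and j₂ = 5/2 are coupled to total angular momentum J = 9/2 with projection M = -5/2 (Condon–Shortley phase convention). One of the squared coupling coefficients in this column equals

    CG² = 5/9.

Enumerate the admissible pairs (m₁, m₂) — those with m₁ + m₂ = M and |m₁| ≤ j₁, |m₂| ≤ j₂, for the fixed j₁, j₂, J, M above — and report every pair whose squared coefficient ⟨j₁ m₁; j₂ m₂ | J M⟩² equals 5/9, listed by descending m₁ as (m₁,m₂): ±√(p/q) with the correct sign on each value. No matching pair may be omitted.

Admissible pairs with m₁+m₂ = M = -5/2: (-2,-1/2), (-1,-3/2), (0,-5/2)
  (m₁,m₂)=(0,-5/2): CG² = 1/6, CG = +√(1/6)
  (m₁,m₂)=(-1,-3/2): CG² = 5/9, CG = +√(5/9)   ← matches the target
  (m₁,m₂)=(-2,-1/2): CG² = 5/18, CG = +√(5/18)
Pairs with CG² = 5/9: (-1,-3/2): +√(5/9)

(-1,-3/2): +√(5/9)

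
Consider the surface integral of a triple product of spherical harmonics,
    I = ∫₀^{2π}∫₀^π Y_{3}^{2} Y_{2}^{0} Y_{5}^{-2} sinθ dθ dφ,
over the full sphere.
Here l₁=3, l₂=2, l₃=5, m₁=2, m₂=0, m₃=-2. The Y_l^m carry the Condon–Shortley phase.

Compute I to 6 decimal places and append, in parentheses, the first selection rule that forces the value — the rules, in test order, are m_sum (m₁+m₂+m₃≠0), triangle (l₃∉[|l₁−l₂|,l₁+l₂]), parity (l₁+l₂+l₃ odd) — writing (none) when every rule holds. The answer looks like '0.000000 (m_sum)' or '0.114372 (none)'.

Checks pass: Σm=0; 10 even; l₃=5∈[1,5].
(2·3+1)(2·2+1)(2·5+1) = 385
Δ: 0! 6! 4! / 11! → 1/2310
sum: t=0:+1/144 = 1/144
3j²(3 2 5; 0 0 0) = Δ·Π!·Σ² = 10/231  (sign -1)
sum: t=0:+1/480 = 1/480
3j²(3 2 5; 2 0 -2) = Δ·Π!·Σ² = 3/110  (sign -1)
combine: 4πI² = 385·10/231·3/110 = 5/11
take √, sign +1: I = 0.19018827
No selection rule forces the value: the integral is nonzero (none).

0.190188 (none)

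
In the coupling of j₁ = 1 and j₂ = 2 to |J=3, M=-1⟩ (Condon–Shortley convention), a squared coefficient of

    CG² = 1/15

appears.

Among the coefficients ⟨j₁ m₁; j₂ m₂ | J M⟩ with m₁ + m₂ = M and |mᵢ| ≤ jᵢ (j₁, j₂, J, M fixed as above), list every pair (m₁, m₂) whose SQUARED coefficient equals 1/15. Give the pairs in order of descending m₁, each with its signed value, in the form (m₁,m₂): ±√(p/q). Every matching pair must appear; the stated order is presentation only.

Admissible pairs with m₁+m₂ = M = -1: (-1,0), (0,-1), (1,-2)
  (m₁,m₂)=(1,-2): CG² = 1/15, CG = +√(1/15)   ← matches the target
  (m₁,m₂)=(0,-1): CG² = 8/15, CG = +√(8/15)
  (m₁,m₂)=(-1,0): CG² = 2/5, CG = +√(2/5)
Pairs with CG² = 1/15: (1,-2): +√(1/15)

(1,-2): +√(1/15)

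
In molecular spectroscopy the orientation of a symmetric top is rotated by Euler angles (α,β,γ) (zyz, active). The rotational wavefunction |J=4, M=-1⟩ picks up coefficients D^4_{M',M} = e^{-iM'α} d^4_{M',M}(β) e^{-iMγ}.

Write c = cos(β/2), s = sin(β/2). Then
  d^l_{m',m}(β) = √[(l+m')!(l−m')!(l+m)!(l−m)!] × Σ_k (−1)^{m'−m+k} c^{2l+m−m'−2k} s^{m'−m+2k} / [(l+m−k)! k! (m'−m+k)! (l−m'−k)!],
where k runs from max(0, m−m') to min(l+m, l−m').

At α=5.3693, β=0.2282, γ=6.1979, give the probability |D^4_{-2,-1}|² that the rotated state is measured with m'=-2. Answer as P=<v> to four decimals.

First d^4_{-2,-1}(β=0.2282), then the phase factors e^{-i(-2)α} and e^{-i(-1)γ}:
Half-angle: c=0.993498, s=0.113853. N=√(2·720·6·120)=1018.233765
The bounds max(0,m−m')=1 and min(l+m,l−m')=3 give 3 terms
  k=1: (−1)^0·1018.2338/(240)·0.9935^7·0.1139^1 = +0.461474
  k=2: (−1)^1·1018.2338/(48)·0.9935^5·0.1139^3 = -0.030302
  k=3: (−1)^2·1018.2338/(72)·0.9935^3·0.1139^5 = +0.000265
d^4_{-2,-1}(0.2282) = +0.461474 -0.030302 +0.000265 = +0.431437
|D^4_{-2,-1}|² = |d^4_{-2,-1}(β)|² = (+0.431437)² = 0.186138 (the z-rotation phases have unit modulus)

P=0.1861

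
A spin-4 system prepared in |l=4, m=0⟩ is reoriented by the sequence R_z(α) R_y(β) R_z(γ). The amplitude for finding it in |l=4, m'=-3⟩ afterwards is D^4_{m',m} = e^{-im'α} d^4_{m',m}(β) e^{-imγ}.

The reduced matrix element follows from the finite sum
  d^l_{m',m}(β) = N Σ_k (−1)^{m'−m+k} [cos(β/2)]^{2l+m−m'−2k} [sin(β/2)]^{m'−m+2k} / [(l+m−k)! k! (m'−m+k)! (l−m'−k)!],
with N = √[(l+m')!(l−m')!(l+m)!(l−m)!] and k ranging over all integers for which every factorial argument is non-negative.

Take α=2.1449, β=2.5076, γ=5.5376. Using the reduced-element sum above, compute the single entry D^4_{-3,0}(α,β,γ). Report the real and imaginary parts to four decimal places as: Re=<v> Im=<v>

Re=-0.2448 Im=-0.0374

Split into d^4_{-3,0}(β=2.5076) × two z-phases.
With c≡cos(β/2)=0.311714 and s≡sin(β/2)=0.950176, N=[1·5040·24·24]^{1/2}=1703.830978
k: max(0,(0)−(-3))=3 … min(4+(0),4−(-3))=4
  k=3: (−1)^0·1703.8310/(144)·0.3117^5·0.9502^3 = +0.029872
  k=4: (−1)^1·1703.8310/(144)·0.3117^3·0.9502^5 = -0.277558
d^4_{-3,0}(2.5076) = +0.029872 -0.277558 = -0.247686
Attach z-rotation phases: D = e^{-i(-3)(2.1449)}·(-0.247686)·e^{-i(0)(5.5376)} = -0.244848-0.037385i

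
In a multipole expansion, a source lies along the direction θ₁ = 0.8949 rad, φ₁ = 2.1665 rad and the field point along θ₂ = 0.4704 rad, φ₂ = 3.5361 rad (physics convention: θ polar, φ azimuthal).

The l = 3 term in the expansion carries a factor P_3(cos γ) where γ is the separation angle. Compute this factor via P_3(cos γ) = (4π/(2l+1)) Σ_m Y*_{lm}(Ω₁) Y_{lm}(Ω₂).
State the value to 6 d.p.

Term-by-term m-sum for l=3 (normalisation 4π/7 = 1.795196):
  m=-3: (0.193489, 0.042520) × (-0.014671, 0.035970) = (-0.004368, 0.006336)  (running Σ = (-0.004368, 0.006336))
  m=-2: (-0.144114, -0.361457) × (0.131850, -0.132808) = (-0.067006, -0.028519)  (running Σ = (-0.071374, -0.022183))
  m=-1: (-0.135363, 0.199696) × (-0.402012, 0.167371) = (0.020994, -0.102936)  (running Σ = (-0.050380, -0.125119))
  m=0: (-0.243530, -0.000000) × (0.323615, 0.000000) = (-0.078810, -0.000000)  (running Σ = (-0.129189, -0.125119))
  m=1: (0.135363, 0.199696) × (0.402012, 0.167371) = (0.020994, 0.102936)  (running Σ = (-0.108195, -0.022183))
  m=2: (-0.144114, 0.361457) × (0.131850, 0.132808) = (-0.067006, 0.028519)  (running Σ = (-0.175201, 0.006336))
  m=3: (-0.193489, 0.042520) × (0.014671, 0.035970) = (-0.004368, -0.006336)  (running Σ = (-0.179569, -0.000000))
Accumulated sum (-0.179569, -0.000000); after 4π/(2l+1) scaling, (-0.322362, -0.000000) ⇒ P_3 = -0.322362

-0.322362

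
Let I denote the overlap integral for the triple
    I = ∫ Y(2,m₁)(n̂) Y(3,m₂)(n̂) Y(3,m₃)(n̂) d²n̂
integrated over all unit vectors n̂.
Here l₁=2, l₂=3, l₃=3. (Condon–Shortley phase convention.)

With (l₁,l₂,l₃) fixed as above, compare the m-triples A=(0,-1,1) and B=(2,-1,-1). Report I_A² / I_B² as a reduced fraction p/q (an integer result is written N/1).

Same 2,3,3: normalisation and zero-m 3j drop out of the ratio.
A: Δ: 2! 2! 4! / 9! → 1/3780; sum: t=0:+1/16 t=1:−1/6 t=2:+1/96 = -3/32; 3j²(2 3 3; 0 -1 1) = Δ·Π!·Σ² = 3/140  (sign -1)
B: Δ: 2! 2! 4! / 9! → 1/3780; sum: t=0:+1/16 = 1/16; 3j²(2 3 3; 2 -1 -1) = Δ·Π!·Σ² = 2/35  (sign +1)
I_A²/I_B² = (3/140)/(2/35) = 3/8

3/8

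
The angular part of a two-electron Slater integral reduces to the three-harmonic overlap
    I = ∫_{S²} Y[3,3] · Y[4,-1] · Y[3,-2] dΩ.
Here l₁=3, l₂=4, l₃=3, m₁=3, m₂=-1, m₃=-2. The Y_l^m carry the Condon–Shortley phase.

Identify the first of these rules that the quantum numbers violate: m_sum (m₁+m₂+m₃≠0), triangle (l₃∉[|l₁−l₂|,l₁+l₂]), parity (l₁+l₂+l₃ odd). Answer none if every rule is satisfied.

none

m₁+m₂+m₃ = 3 − 1 − 2 = 0  ✓
triangle: |3−4|=1 ≤ l₃=3 ≤ 3+4=7  ✓
parity: l₁+l₂+l₃ = 10 is even  ✓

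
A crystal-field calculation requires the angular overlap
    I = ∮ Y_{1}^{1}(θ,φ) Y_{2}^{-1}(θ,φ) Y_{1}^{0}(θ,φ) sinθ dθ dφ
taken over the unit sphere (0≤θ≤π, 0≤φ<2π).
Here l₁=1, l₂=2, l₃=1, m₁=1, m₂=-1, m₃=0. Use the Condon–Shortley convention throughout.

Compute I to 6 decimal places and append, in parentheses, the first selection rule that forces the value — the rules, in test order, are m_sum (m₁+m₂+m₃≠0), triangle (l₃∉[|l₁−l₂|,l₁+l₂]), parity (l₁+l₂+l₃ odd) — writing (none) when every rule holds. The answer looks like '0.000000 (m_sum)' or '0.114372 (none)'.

m-sum 0 ✓  L=4 even ✓  1≤1≤3 ✓
Π(2lᵢ+1) = 3×5×3 = 45
triangle coeff Δ(1,2,1) = 1/30
Σ_t [1,1]: t=1:−1/1 = -1/1
(3j)²=2/15 [(1 2 1; 0 0 0)], sign=+1
Σ_t [0,0]: t=0:+1/2 = 1/2
(3j)²=1/10 [(1 2 1; 1 -1 0)], sign=-1
⇒ 4πI² = 3/5
I = (-1)√(3/5/(4π)) = -0.21850969
No selection rule forces the value: the integral is nonzero (none).

-0.218510 (none)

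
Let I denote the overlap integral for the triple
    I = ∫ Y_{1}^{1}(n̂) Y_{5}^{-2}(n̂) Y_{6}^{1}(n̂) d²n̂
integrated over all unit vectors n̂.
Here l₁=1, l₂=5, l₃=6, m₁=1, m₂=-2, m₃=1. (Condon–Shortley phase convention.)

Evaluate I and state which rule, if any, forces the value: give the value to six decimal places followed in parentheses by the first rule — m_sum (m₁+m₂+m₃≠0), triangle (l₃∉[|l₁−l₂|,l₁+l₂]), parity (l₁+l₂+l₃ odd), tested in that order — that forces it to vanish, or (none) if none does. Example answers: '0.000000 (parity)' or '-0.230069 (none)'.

Rules hold: Σm=0, L=12 even, 4≤6≤6.
N = 3·11·13 = 429
Δ = 0!·2!·10!/13! = 1/858
Racah Σ t=0..0: t=0:+1/14400 = 1/14400
⇒ 3j(1 5 6; 0 0 0)² = 6/143, sgn +1
Racah Σ t=0..0: t=0:+1/60480 = 1/60480
⇒ 3j(1 5 6; 1 -2 1)² = 5/429, sgn -1
4πI² = N·(3j₀)²·(3jₘ)² = 30/143
I = -1·√(0.20979/4π) = -0.12920749
No selection rule forces the value: the integral is nonzero (none).

-0.129207 (none)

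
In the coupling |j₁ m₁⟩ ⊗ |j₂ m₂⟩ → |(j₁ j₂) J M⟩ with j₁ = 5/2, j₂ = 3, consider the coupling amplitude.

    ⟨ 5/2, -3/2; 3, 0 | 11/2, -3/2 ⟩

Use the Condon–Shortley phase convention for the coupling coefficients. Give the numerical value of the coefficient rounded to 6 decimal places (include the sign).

√[12·0!5!6!/12! · 1!4!3!3!4!7!] = √(2488320/11)
  +(−1)^0/∏(0,0,4,3,1,3)! = 1/864  (running 1/864)
⟨..|..⟩ = √(2488320/11)·(1/864) = +0.550482

+√(10/33) = +0.550482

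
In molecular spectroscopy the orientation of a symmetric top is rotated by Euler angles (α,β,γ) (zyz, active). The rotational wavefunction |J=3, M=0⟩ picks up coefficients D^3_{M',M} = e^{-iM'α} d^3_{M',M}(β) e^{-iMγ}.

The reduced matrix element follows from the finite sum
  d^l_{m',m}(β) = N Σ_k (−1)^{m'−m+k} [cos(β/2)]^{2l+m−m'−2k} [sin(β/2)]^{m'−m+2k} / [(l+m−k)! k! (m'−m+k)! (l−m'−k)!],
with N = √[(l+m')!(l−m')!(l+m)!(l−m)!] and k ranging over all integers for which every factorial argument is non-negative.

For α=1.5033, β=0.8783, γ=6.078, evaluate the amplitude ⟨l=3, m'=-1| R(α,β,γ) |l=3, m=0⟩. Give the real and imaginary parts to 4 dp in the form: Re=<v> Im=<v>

Split into d^3_{-1,0}(β=0.8783) × two z-phases.
c=cos(0.878300/2)=0.905113, s=sin(0.878300/2)=0.425170; N=√[2·24·6·6]=41.569219
k: max(0,(0)−(-1))=1 … min(3+(0),3−(-1))=3
  k=1: (−1)^0·41.5692/(12)·0.9051^5·0.4252^1 = +0.894681
  k=2: (−1)^1·41.5692/(4)·0.9051^3·0.4252^3 = -0.592256
  k=3: (−1)^2·41.5692/(12)·0.9051^1·0.4252^5 = +0.043562
d^3_{-1,0}(0.8783) = +0.894681 -0.592256 +0.043562 = +0.345987
Phases: e^{-i·(-1)·1.5033}=+0.067445+0.997723i, e^{-i·(0)·6.0780}=+1.000000+0.000000i ⇒ D=+0.023335+0.345200i

Re=0.0233 Im=0.3452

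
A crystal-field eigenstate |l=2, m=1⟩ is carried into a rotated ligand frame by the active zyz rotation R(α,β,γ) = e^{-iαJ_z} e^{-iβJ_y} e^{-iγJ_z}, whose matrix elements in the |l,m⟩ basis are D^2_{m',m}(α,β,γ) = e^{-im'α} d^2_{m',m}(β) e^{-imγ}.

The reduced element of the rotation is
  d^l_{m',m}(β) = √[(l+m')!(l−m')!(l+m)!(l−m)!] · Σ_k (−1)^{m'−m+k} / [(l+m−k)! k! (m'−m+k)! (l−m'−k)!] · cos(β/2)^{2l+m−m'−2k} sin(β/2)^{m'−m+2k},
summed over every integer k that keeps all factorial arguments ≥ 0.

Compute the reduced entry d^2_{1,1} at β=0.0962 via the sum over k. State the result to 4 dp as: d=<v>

d^2_{1,1}(β=0.0962) via the finite sum:
c=cos(0.096200/2)=0.998843, s=sin(0.096200/2)=0.048081; N=√[6·1·6·1]=6.000000
The bounds max(0,m−m')=0 and min(l+m,l−m')=1 give 2 terms
  k=0: (−1)^0·6.0000/(6)·0.9988^4·0.0481^0 = +0.995382
  k=1: (−1)^1·6.0000/(2)·0.9988^2·0.0481^2 = -0.006919
d^2_{1,1}(0.0962) = +0.995382 -0.006919 = +0.988462

d=0.9885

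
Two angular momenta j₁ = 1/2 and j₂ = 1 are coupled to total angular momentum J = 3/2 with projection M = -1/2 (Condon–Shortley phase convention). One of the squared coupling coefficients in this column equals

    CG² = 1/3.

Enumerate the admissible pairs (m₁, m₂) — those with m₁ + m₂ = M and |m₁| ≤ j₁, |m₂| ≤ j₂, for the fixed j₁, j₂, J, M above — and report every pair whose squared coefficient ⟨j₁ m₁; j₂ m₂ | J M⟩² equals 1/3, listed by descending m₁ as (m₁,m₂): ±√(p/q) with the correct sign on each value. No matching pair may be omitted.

Admissible pairs with m₁+m₂ = M = -1/2: (-1/2,0), (1/2,-1)
  (m₁,m₂)=(1/2,-1): CG² = 1/3, CG = +√(1/3)   ← matches the target
  (m₁,m₂)=(-1/2,0): CG² = 2/3, CG = +√(2/3)
Pairs with CG² = 1/3: (1/2,-1): +√(1/3)

(1/2,-1): +√(1/3)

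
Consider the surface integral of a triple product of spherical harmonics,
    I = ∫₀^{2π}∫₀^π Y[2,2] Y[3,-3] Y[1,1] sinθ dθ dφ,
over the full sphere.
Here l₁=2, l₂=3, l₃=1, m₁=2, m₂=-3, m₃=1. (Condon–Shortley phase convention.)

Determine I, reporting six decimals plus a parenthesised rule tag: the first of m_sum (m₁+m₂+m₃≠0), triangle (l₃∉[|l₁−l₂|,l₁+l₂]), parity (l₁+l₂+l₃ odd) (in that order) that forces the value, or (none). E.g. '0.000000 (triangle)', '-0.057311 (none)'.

Rules hold: Σm=0, L=6 even, 1≤1≤5.
N = 5·7·3 = 105
Δ = 4!·0!·2!/7! = 1/105
Racah Σ t=2..2: t=2:+1/4 = 1/4
⇒ 3j(2 3 1; 0 0 0)² = 3/35, sgn -1
Racah Σ t=0..0: t=0:+1/48 = 1/48
⇒ 3j(2 3 1; 2 -3 1)² = 1/7, sgn +1
4πI² = N·(3j₀)²·(3jₘ)² = 9/7
I = -1·√(1.28571/4π) = -0.31986543
No selection rule forces the value: the integral is nonzero (none).

-0.319865 (none)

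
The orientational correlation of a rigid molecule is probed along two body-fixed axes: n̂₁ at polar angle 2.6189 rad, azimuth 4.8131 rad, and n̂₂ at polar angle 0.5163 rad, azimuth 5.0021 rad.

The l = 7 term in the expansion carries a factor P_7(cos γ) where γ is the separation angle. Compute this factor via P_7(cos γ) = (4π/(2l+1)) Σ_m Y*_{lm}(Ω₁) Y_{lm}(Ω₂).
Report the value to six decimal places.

-0.244850

Expand P_7 via completeness: Σ_{m} conj(Y_{7,m}) at Ω₁ times Y_{7,m} at Ω₂ —
  term(m=-7) = 0.00000 - 0.00001j   from Y*(Ω₁)=-0.00250 + 0.00294j, Y(Ω₂)=-0.00321 + 0.00158j
  term(m=-6) = -0.00025 + 0.00054j   from Y*(Ω₁)=0.02065 + 0.01426j, Y(Ω₂)=0.00393 + 0.02322j
  term(m=-5) = 0.00555 - 0.00768j   from Y*(Ω₁)=0.04809 - 0.08729j, Y(Ω₂)=0.09431 + 0.01159j
  term(m=-4) = -0.05030 + 0.04743j   from Y*(Ω₁)=-0.24561 - 0.10467j, Y(Ω₂)=0.10369 - 0.23729j
  term(m=-3) = 0.18355 - 0.11687j   from Y*(Ω₁)=-0.13947 + 0.44749j, Y(Ω₂)=-0.35457 - 0.29966j
  term(m=-2) = -0.18438 + 0.07322j   from Y*(Ω₁)=0.43098 + 0.08800j, Y(Ω₂)=-0.37739 + 0.24694j
  term(m=-1) = 0.00050 - 0.00009j   from Y*(Ω₁)=-0.00356 + 0.03526j, Y(Ω₂)=-0.00407 - 0.01364j
  term(m=+0) = -0.20159 + 0.00000j   from Y*(Ω₁)=0.44839 + 0.00000j, Y(Ω₂)=-0.44958 + 0.00000j
  term(m=+1) = 0.00050 + 0.00009j   from Y*(Ω₁)=0.00356 + 0.03526j, Y(Ω₂)=0.00407 - 0.01364j
  term(m=+2) = -0.18438 - 0.07322j   from Y*(Ω₁)=0.43098 - 0.08800j, Y(Ω₂)=-0.37739 - 0.24694j
  term(m=+3) = 0.18355 + 0.11687j   from Y*(Ω₁)=0.13947 + 0.44749j, Y(Ω₂)=0.35457 - 0.29966j
  term(m=+4) = -0.05030 - 0.04743j   from Y*(Ω₁)=-0.24561 + 0.10467j, Y(Ω₂)=0.10369 + 0.23729j
  term(m=+5) = 0.00555 + 0.00768j   from Y*(Ω₁)=-0.04809 - 0.08729j, Y(Ω₂)=-0.09431 + 0.01159j
  term(m=+6) = -0.00025 - 0.00054j   from Y*(Ω₁)=0.02065 - 0.01426j, Y(Ω₂)=0.00393 - 0.02322j
  term(m=+7) = 0.00000 + 0.00001j   from Y*(Ω₁)=0.00250 + 0.00294j, Y(Ω₂)=0.00321 + 0.00158j
Total Σ_m = -0.29227 - 0.00000j. Multiply by 0.837758: -0.24485 - 0.00000j. P_7(cos γ) = -0.244850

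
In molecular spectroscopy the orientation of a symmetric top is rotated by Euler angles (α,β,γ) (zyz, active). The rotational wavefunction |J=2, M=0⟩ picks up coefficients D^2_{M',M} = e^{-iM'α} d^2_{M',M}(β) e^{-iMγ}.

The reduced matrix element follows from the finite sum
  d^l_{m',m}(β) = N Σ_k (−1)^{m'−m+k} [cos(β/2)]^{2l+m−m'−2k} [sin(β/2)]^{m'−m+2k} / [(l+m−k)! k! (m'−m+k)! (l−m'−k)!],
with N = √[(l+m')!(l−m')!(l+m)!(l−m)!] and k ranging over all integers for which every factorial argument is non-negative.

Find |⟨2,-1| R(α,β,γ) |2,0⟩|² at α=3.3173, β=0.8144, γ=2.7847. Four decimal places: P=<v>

P=0.3737

First d^2_{-1,0}(β=0.8144), then the phase factors e^{-i(-1)α} and e^{-i(0)γ}:
With c≡cos(β/2)=0.918233 and s≡sin(β/2)=0.396040, N=[1·6·2·2]^{1/2}=4.898979
Admissible k: 1..2 (factorial args all ≥0)
  k=1: (−1)^0·4.8990/(2)·0.9182^3·0.3960^1 = +0.751058
  k=2: (−1)^1·4.8990/(2)·0.9182^1·0.3960^3 = -0.139716
d^2_{-1,0}(0.8144) = +0.751058 -0.139716 = +0.611343
|D^2_{-1,0}|² = |d^2_{-1,0}(β)|² = (+0.611343)² = 0.373740 (the z-rotation phases have unit modulus)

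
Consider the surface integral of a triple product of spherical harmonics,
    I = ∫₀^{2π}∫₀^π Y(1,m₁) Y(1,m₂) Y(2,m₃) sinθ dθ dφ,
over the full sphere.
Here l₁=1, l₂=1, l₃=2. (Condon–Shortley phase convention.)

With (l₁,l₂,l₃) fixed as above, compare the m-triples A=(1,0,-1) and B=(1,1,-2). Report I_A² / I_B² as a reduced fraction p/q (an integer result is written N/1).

l's match ⇒ only the (l;m) 3-j factors differ between A and B.
A: triangle coeff Δ(1,1,2) = 1/30; Σ_t [0,0]: t=0:+1/2 = 1/2; (3j)²=1/10 [(1 1 2; 1 0 -1)], sign=-1
B: triangle coeff Δ(1,1,2) = 1/30; Σ_t [0,0]: t=0:+1/4 = 1/4; (3j)²=1/5 [(1 1 2; 1 1 -2)], sign=+1
I_A²/I_B² = (1/10)/(1/5) = 1/2

1/2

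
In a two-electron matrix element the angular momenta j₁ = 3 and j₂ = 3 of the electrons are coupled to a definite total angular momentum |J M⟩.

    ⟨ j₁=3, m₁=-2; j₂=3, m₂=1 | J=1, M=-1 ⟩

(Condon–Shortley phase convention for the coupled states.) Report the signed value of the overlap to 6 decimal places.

+√(5/28) = +0.422577

j₁+j₂−J=5  J+j₁−j₂=1  J−j₁+j₂=1  j₁+j₂+J+1=8
(j₁±m₁, j₂±m₂, J±M) = (1,5,4,2,0,2)
P² = 720/7
sum k=4..4:
  [4] +1/24 = 1/24
S = 1/24
C² = P²·S² = 5/28 ; C = +0.422577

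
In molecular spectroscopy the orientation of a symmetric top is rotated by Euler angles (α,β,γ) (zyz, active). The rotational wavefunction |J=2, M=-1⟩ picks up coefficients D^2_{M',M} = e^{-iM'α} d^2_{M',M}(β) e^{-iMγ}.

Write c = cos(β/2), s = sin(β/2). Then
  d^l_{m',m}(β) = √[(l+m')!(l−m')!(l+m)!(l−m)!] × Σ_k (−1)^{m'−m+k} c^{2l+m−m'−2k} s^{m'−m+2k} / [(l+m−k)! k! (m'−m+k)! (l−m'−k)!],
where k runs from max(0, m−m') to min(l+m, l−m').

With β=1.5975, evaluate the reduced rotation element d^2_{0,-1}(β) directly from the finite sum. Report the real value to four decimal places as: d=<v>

d^2_{0,-1}(β=1.5975) via the finite sum:
With c≡cos(β/2)=0.697603 and s≡sin(β/2)=0.716485, N=[2·2·1·6]^{1/2}=4.898979
Admissible k: 0..1 (factorial args all ≥0)
  k=0: (−1)^1·4.8990/(2)·0.6976^3·0.7165^1 = -0.595809
  k=1: (−1)^2·4.8990/(2)·0.6976^1·0.7165^3 = +0.628499
d^2_{0,-1}(1.5975) = -0.595809 +0.628499 = +0.032690

d=0.0327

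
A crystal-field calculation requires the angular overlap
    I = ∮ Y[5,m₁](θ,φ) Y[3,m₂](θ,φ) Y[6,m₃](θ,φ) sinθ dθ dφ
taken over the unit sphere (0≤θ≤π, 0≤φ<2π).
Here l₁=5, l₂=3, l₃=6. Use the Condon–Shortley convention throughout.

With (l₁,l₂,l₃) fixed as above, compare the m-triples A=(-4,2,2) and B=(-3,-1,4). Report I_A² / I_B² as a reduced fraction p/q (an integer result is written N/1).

3/2

l's match ⇒ only the (l;m) 3-j factors differ between A and B.
A: triangle coeff Δ(5,3,6) = 1/675675; Σ_t [1,2]: t=1:−1/967680 t=2:+1/60480 = 1/64512; (3j)²=15/1001 [(5 3 6; -4 2 2)], sign=+1
B: triangle coeff Δ(5,3,6) = 1/675675; Σ_t [0,2]: t=0:+1/322560 t=1:−1/30240 t=2:+1/69120 = -1/64512; (3j)²=10/1001 [(5 3 6; -3 -1 4)], sign=-1
I_A²/I_B² = (15/1001)/(10/1001) = 3/2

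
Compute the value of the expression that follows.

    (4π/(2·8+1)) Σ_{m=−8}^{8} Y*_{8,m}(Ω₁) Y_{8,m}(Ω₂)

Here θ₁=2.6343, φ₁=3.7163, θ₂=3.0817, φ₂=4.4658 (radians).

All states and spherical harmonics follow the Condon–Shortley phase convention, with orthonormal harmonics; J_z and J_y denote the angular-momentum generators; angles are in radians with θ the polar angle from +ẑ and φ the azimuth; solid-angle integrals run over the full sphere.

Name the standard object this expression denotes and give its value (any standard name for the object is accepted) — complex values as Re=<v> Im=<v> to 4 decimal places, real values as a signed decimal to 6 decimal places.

This sum is the spherical-harmonic addition theorem: it equals the Legendre polynomial P_l(cos γ) of the angle γ between the two directions.
Summing Y*_{l m}(θ₁,φ₁)·Y_{l m}(θ₂,φ₂) over m ∈ [−8, 8]; prefactor 4π/(2·8+1) = 0.739198:
  m=-8: (-0.000183, -0.001589) × (-0.000000, 0.000000) = (0.000000, 0.000000)  (running Σ = (0.000000, 0.000000))
  m=-7: (-0.007321, -0.008881) × (-0.000000, -0.000000) = (0.000000, 0.000000)  (running Σ = (0.000000, 0.000000))
  m=-6: (-0.049346, -0.015625) × (-0.000000, -0.000000) = (-0.000000, 0.000000)  (running Σ = (-0.000000, 0.000000))
  m=-5: (-0.156901, 0.043095) × (0.000007, -0.000002) = (-0.000001, 0.000001)  (running Σ = (-0.000001, 0.000001))
  m=-4: (-0.239178, 0.268322) × (0.000095, 0.000144) = (-0.000061, -0.000009)  (running Σ = (-0.000062, -0.000008))
  m=-3: (-0.078874, 0.510385) × (-0.001993, 0.002184) = (-0.000958, -0.001190)  (running Σ = (-0.001020, -0.001198))
  m=-2: (0.140507, 0.313470) × (-0.031935, -0.017165) = (0.000893, -0.012423)  (running Σ = (-0.000126, -0.013620))
  m=-1: (-0.172894, -0.111971) × (0.069860, -0.277538) = (-0.043155, 0.040162)  (running Σ = (-0.043281, 0.026542))
  m=0: (-0.426067, -0.000000) × (1.089199, 0.000000) = (-0.464072, -0.000000)  (running Σ = (-0.507353, 0.026542))
  m=1: (0.172894, -0.111971) × (-0.069860, -0.277538) = (-0.043155, -0.040162)  (running Σ = (-0.550508, -0.013620))
  m=2: (0.140507, -0.313470) × (-0.031935, 0.017165) = (0.000893, 0.012423)  (running Σ = (-0.549614, -0.001198))
  m=3: (0.078874, 0.510385) × (0.001993, 0.002184) = (-0.000958, 0.001190)  (running Σ = (-0.550572, -0.000008))
  m=4: (-0.239178, -0.268322) × (0.000095, -0.000144) = (-0.000061, 0.000009)  (running Σ = (-0.550633, 0.000001))
  m=5: (0.156901, 0.043095) × (-0.000007, -0.000002) = (-0.000001, -0.000001)  (running Σ = (-0.550634, 0.000000))
  m=6: (-0.049346, 0.015625) × (-0.000000, 0.000000) = (-0.000000, -0.000000)  (running Σ = (-0.550634, 0.000000))
  m=7: (0.007321, -0.008881) × (0.000000, -0.000000) = (0.000000, -0.000000)  (running Σ = (-0.550634, 0.000000))
  m=8: (-0.000183, 0.001589) × (-0.000000, -0.000000) = (0.000000, -0.000000)  (running Σ = (-0.550634, 0.000000))
Total Σ_m = (-0.550634, 0.000000). Multiply by 0.739198: (-0.407028, 0.000000). P_8(cos γ) = -0.407028

Legendre polynomial (addition theorem), -0.407028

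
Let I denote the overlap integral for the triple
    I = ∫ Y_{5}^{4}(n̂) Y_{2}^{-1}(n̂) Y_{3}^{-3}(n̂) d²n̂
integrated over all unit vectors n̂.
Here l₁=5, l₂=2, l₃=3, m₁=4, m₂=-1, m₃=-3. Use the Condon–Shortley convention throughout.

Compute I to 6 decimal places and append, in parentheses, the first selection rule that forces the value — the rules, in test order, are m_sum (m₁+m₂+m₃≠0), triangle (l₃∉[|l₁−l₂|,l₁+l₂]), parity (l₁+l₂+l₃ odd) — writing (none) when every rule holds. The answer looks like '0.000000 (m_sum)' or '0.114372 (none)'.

Checks pass: Σm=0; 10 even; l₃=3∈[3,7].
(2·5+1)(2·2+1)(2·3+1) = 385
Δ: 4! 6! 0! / 11! → 1/2310
sum: t=2:+1/144 = 1/144
3j²(5 2 3; 0 0 0) = Δ·Π!·Σ² = 10/231  (sign -1)
sum: t=1:−1/4320 = -1/4320
3j²(5 2 3; 4 -1 -3) = Δ·Π!·Σ² = 2/55  (sign -1)
combine: 4πI² = 385·10/231·2/55 = 20/33
take √, sign +1: I = 0.21961050
No selection rule forces the value: the integral is nonzero (none).

0.219610 (none)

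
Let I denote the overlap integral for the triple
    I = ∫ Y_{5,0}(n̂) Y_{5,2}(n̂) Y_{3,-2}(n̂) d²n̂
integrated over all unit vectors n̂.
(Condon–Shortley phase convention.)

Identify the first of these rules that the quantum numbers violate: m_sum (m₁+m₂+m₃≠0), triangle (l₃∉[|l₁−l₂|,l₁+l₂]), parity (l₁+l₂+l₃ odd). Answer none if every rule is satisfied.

m₁+m₂+m₃ = 0 + 2 − 2 = 0  ✓
triangle: |5−5|=0 ≤ l₃=3 ≤ 5+5=10  ✓
parity: l₁+l₂+l₃ = 13 is odd  ✗

parity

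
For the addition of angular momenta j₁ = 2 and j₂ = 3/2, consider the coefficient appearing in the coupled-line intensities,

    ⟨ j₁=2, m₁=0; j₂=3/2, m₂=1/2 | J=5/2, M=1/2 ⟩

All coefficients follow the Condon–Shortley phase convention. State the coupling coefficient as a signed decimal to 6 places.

-0.292770

j₁+j₂−J=1  J+j₁−j₂=3  J−j₁+j₂=2  j₁+j₂+J+1=7
(j₁±m₁, j₂±m₂, J±M) = (2,2,2,1,3,2)
P² = 48/35
sum k=0..1:
  [0] +1/4 = 1/4
  [1] −1/2 = -1/2
S = -1/4
C² = P²·S² = 3/35 ; C = -0.292770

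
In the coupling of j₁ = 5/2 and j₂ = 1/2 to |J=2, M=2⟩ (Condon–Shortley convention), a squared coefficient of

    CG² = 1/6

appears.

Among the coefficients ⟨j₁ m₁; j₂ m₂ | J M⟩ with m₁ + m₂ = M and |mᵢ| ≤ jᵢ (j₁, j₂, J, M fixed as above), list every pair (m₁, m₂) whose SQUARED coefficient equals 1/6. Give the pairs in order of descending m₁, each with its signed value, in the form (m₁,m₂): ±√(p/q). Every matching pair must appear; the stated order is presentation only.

(3/2,1/2): −√(1/6)

Admissible pairs with m₁+m₂ = M = 2: (3/2,1/2), (5/2,-1/2)
  (m₁,m₂)=(5/2,-1/2): CG² = 5/6, CG = +√(5/6)
  (m₁,m₂)=(3/2,1/2): CG² = 1/6, CG = −√(1/6)   ← matches the target
Pairs with CG² = 1/6: (3/2,1/2): −√(1/6)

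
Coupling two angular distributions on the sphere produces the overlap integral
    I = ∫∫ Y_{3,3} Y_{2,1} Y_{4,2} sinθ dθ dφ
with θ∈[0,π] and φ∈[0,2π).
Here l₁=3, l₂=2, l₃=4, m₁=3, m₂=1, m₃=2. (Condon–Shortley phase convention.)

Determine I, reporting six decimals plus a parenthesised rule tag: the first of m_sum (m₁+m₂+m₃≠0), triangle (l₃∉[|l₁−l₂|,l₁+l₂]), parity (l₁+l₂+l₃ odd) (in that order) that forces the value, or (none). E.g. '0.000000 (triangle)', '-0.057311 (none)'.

0.000000 (m_sum)

3 + 1 + 2 = 6 ≠ 0: azimuthal integral kills it; I = 0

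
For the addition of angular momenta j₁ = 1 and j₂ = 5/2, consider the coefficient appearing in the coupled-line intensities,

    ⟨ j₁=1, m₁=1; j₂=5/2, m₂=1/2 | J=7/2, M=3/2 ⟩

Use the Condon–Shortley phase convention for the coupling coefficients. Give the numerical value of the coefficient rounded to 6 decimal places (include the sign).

triangle: 0!×2!×5!/8! = 240/40320
(j±m)!: 2!×0!×3!×2!×5!×2! = 5760
prefactor² = (2J+1)×Δ×N² = 1920/7
  k=0: +1/(0!×0!×0!×3!×2!×2!) = 1/24
Σ = 1/24  ⇒  CG² = 1920/7×(1/24)² = 10/21
CG = +√(10/21) = +0.690066

+√(10/21) = +0.690066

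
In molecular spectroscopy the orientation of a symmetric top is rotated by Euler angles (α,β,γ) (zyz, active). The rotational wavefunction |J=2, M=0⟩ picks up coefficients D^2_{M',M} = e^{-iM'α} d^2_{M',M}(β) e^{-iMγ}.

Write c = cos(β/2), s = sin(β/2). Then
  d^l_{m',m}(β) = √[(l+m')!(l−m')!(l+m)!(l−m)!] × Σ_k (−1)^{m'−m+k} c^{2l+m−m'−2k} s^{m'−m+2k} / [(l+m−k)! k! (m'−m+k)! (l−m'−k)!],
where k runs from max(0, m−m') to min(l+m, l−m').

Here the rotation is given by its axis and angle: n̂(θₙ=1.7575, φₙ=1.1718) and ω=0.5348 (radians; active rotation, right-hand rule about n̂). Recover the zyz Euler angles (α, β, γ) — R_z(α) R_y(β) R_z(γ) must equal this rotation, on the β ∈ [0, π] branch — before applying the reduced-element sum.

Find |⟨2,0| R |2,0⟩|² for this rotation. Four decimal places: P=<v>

P=0.3879

Axis–angle → zyz. n̂ = (sinθₙcosφₙ, sinθₙsinφₙ, cosθₙ) = (+0.381742, +0.905438, -0.185621), ω = 0.5348.
R = I cosω + sinω [n̂]ₓ + (1−cosω) n̂n̂ᵀ gives
  R = [+0.880718, +0.142867, +0.451580; -0.046343, +0.974841, -0.218029; -0.471368, +0.171095, +0.865182]
β = atan2(√(R₁₃²+R₂₃²), R₃₃) = 0.525284; α = atan2(R₂₃, R₁₃) mod 2π = 5.833380; γ = atan2(R₃₂, −R₃₁) mod 2π = 0.348187
D^2_{0,0}(5.8334,0.5253,0.3482) = e^{-i·0·5.8334}·d^2_{0,0}(0.5253)·e^{-i·0·0.3482}. Compute d first:
Half-angle: c=0.965707, s=0.259633. N=√(2·2·2·2)=4.000000
k∈{0,1,2} keeps every argument non-negative
  k=0: (−1)^0·4.0000/(4)·0.9657^4·0.2596^0 = +0.869726
  k=1: (−1)^1·4.0000/(1)·0.9657^2·0.2596^2 = -0.251461
  k=2: (−1)^2·4.0000/(4)·0.9657^0·0.2596^4 = +0.004544
d^2_{0,0}(0.5253) = +0.869726 -0.251461 +0.004544 = +0.622809
|D^2_{0,0}|² = |d^2_{0,0}(β)|² = (+0.622809)² = 0.387891 (the z-rotation phases have unit modulus)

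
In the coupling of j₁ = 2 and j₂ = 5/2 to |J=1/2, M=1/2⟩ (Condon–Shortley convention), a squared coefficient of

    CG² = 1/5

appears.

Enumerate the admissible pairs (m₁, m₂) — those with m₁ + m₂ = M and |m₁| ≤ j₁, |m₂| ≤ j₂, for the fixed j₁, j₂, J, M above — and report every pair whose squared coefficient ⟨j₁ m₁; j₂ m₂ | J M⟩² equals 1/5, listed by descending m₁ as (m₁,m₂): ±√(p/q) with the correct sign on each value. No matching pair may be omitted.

(0,1/2): +√(1/5)

Admissible pairs with m₁+m₂ = M = 1/2: (-2,5/2), (-1,3/2), (0,1/2), (1,-1/2), (2,-3/2)
  (m₁,m₂)=(2,-3/2): CG² = 1/15, CG = +√(1/15)
  (m₁,m₂)=(1,-1/2): CG² = 2/15, CG = −√(2/15)
  (m₁,m₂)=(0,1/2): CG² = 1/5, CG = +√(1/5)   ← matches the target
  (m₁,m₂)=(-1,3/2): CG² = 4/15, CG = −√(4/15)
  (m₁,m₂)=(-2,5/2): CG² = 1/3, CG = +√(1/3)
Pairs with CG² = 1/5: (0,1/2): +√(1/5)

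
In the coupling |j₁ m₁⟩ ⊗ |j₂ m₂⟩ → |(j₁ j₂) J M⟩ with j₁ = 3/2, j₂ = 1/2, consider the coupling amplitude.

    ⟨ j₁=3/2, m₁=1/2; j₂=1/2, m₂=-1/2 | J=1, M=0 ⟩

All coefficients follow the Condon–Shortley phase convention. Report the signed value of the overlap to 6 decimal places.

+0.707107

j₁+j₂−J=1  J+j₁−j₂=2  J−j₁+j₂=0  j₁+j₂+J+1=4
(j₁±m₁, j₂±m₂, J±M) = (2,1,0,1,1,1)
P² = 1/2
sum k=0..0:
  [0] +1/1 = 1
S = 1
C² = P²·S² = 1/2 ; C = +0.707107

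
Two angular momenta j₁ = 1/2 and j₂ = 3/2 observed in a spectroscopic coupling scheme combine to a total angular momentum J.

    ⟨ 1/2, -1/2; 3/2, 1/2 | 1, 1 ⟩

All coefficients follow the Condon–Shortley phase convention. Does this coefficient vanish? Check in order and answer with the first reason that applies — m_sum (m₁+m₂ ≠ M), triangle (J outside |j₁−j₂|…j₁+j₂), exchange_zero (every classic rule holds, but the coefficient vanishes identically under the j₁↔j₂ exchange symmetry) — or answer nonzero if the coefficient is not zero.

m-sum: m₁+m₂ = -1/2+1/2 = 0, M = 1  ✗ ⇒ coefficient is 0

m_sum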